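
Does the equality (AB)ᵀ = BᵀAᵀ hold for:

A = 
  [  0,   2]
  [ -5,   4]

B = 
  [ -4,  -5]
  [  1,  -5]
Yes

(AB)ᵀ = 
  [  2,  24]
  [-10,   5]

BᵀAᵀ = 
  [  2,  24]
  [-10,   5]

Both sides are equal — this is the standard identity (AB)ᵀ = BᵀAᵀ, which holds for all A, B.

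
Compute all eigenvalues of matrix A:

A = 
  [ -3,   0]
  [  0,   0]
λ = 0, -3

tr(A) = -3, det(A) = 0
Characteristic polynomial: λ² - tr(A)λ + det(A) = λ² + 3λ
λ² + 3λ = λ(λ + 3)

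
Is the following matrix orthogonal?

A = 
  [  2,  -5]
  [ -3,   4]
No

AᵀA = 
  [ 13, -22]
  [-22,  41]
≠ I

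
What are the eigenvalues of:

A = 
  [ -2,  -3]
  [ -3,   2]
λ = √13, -√13  (≈ 3.606, -3.606)

tr(A) = 0, det(A) = -13
Characteristic polynomial: λ² - tr(A)λ + det(A) = λ² - 13
λ² - 13 = 0  ⇒  λ = (0 ± √((0)² - 4·(-13)))/2 = (0 ± √(52))/2
  = √13,  -√13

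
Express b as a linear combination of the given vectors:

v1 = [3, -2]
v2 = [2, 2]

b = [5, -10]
c1 = 3, c2 = -2

b = 3·v1 + -2·v2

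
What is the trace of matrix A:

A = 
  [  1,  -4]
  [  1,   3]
4

tr(A) = 1 + 3 = 4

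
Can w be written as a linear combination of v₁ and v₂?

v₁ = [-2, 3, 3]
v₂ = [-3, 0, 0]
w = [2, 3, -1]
No

Form the augmented matrix and row-reduce:
[v₁|v₂|w] = 
  [ -2,  -3,   2]
  [  3,   0,   3]
  [  3,   0,  -1]
R2 → R2 + (3/2)·R1
R3 → R3 + (3/2)·R1
R3 → R3 - (1)·R2
REF = 
  [  -2,   -3,    2]
  [   0, -9/2,    6]
  [   0,    0,   -4]

Row 3 reads [0 0 | -4], i.e. 0 = -4, so the system is inconsistent and w ∉ span{v₁, v₂}.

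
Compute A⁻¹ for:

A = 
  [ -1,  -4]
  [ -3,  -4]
det(A) = (-1)(-4) - (-4)(-3) = -8
For a 2×2 matrix, A⁻¹ = (1/det(A)) · [[d, -b], [-c, a]]
    = (-1/8) · [[-4, 4], [3, -1]]

A⁻¹ = 
  [ 1/2, -1/2]
  [-3/8,  1/8]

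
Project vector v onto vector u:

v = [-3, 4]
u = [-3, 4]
proj_u(v) = [-3, 4]

v·u = (-3)(-3) + (4)(4) = 25
u·u = (-3)² + (4)² = 25
proj_u(v) = (v·u / u·u) × u = (25/25) × u = (1) × u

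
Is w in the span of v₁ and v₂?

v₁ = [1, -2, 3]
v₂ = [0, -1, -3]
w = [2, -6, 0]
Yes

Form the augmented matrix and row-reduce:
[v₁|v₂|w] = 
  [  1,   0,   2]
  [ -2,  -1,  -6]
  [  3,  -3,   0]
R2 → R2 + (2)·R1
R3 → R3 - (3)·R1
R3 → R3 - (3)·R2
REF = 
  [  1,   0,   2]
  [  0,  -1,  -2]
  [  0,   0,   0]

No row of the form [0 0 | nonzero], so the system is consistent. Back-substitution gives c₁ = 2, c₂ = 2: w = (2)·v₁ + (2)·v₂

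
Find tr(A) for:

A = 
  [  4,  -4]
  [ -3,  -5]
-1

tr(A) = 4 + -5 = -1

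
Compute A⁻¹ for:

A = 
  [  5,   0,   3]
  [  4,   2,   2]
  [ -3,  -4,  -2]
det(A) = (5)·((2)(-2) - (2)(-4)) - (0)·((4)(-2) - (2)(-3)) + (3)·((4)(-4) - (2)(-3))
  = (5)(4) - (0)(-2) + (3)(-10)
  = -10
det(A) = -10 ≠ 0, so A is invertible.

Cofactors Cᵢⱼ = (-1)ⁱ⁺ʲ·Mᵢⱼ:
C = 
  [  4,   2, -10]
  [-12,  -1,  20]
  [ -6,   2,  10]

adj(A) = Cᵀ:
adj(A) = 
  [  4, -12,  -6]
  [  2,  -1,   2]
  [-10,  20,  10]

A⁻¹ = (-1/10) · adj(A):
A⁻¹ = 
  [-2/5,  6/5,  3/5]
  [-1/5, 1/10, -1/5]
  [   1,   -2,   -1]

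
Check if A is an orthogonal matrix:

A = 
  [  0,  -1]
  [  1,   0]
Yes

AᵀA = 
  [  1,   0]
  [  0,   1]
= I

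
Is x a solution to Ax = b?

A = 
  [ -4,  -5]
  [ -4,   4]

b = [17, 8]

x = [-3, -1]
Yes

Ax = [17, 8] = b ✓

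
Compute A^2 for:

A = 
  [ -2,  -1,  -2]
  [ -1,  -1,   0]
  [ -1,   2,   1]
A² = A·A:
A²[1,1] = (-2)(-2) + (-1)(-1) + (-2)(-1) = 7
A²[1,2] = (-2)(-1) + (-1)(-1) + (-2)(2) = -1
A²[1,3] = (-2)(-2) + (-1)(0) + (-2)(1) = 2
A²[2,1] = (-1)(-2) + (-1)(-1) + (0)(-1) = 3
A²[2,2] = (-1)(-1) + (-1)(-1) + (0)(2) = 2
A²[2,3] = (-1)(-2) + (-1)(0) + (0)(1) = 2
A²[3,1] = (-1)(-2) + (2)(-1) + (1)(-1) = -1
A²[3,2] = (-1)(-1) + (2)(-1) + (1)(2) = 1
A²[3,3] = (-1)(-2) + (2)(0) + (1)(1) = 3
A² = 
  [  7,  -1,   2]
  [  3,   2,   2]
  [ -1,   1,   3]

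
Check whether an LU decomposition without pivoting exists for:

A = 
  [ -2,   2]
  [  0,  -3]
Yes.
A[1,1] = -2 ≠ 0, so Gaussian elimination proceeds without a row swap: multiplier ℓ₂₁ = (0)/(-2) = 0, and U[2,2] = -3 - (0)(2) = -3.
L = 
  [  1,   0]
  [  0,   1]
U = 
  [ -2,   2]
  [  0,  -3]
Check row 2 of LU: [(0)(-2), (0)(2) + (-3)] = [0, -3] = row 2 of A ✓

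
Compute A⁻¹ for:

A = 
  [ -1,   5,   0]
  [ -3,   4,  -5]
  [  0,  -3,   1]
det(A) = (-1)·((4)(1) - (-5)(-3)) - (5)·((-3)(1) - (-5)(0)) + (0)·((-3)(-3) - (4)(0))
  = (-1)(-11) - (5)(-3) + (0)(9)
  = 26
det(A) = 26 ≠ 0, so A is invertible.

Cofactors Cᵢⱼ = (-1)ⁱ⁺ʲ·Mᵢⱼ:
C = 
  [-11,   3,   9]
  [ -5,  -1,  -3]
  [-25,  -5,  11]

adj(A) = Cᵀ:
adj(A) = 
  [-11,  -5, -25]
  [  3,  -1,  -5]
  [  9,  -3,  11]

A⁻¹ = (1/26) · adj(A):
A⁻¹ = 
  [-11/26,  -5/26, -25/26]
  [  3/26,  -1/26,  -5/26]
  [  9/26,  -3/26,  11/26]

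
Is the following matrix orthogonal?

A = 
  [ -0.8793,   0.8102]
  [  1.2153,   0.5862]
No

AᵀA = 
  [  2.2501,   0]
  [  0,   1.0001]
≠ I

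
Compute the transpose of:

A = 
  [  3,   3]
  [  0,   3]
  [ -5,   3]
Aᵀ = 
  [  3,   0,  -5]
  [  3,   3,   3]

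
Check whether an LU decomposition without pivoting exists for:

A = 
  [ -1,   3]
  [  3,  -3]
Yes.
A[1,1] = -1 ≠ 0, so Gaussian elimination proceeds without a row swap: multiplier ℓ₂₁ = (3)/(-1) = -3, and U[2,2] = -3 - (-3)(3) = 6.
L = 
  [  1,   0]
  [ -3,   1]
U = 
  [ -1,   3]
  [  0,   6]
Check row 2 of LU: [(-3)(-1), (-3)(3) + 6] = [3, -3] = row 2 of A ✓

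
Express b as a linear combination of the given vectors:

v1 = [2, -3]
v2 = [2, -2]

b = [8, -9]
c1 = 1, c2 = 3

b = 1·v1 + 3·v2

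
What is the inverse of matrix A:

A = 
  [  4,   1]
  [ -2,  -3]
det(A) = (4)(-3) - (1)(-2) = -10
For a 2×2 matrix, A⁻¹ = (1/det(A)) · [[d, -b], [-c, a]]
    = (-1/10) · [[-3, -1], [2, 4]]

A⁻¹ = 
  [3/10, 1/10]
  [-1/5, -2/5]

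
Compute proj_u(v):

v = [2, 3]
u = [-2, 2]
proj_u(v) = [-1/2, 1/2]

v·u = (2)(-2) + (3)(2) = 2
u·u = (-2)² + (2)² = 8
proj_u(v) = (v·u / u·u) × u = (2/8) × u = (1/4) × u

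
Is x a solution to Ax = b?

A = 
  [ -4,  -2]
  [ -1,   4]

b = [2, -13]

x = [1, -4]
No

Ax = [4, -17] ≠ b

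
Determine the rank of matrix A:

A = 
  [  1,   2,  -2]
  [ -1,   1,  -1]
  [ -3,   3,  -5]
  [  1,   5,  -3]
rank(A) = 3

Row reduce:
R2 → R2 + (1)·R1
R3 → R3 + (3)·R1
R4 → R4 - (1)·R1
R3 → R3 - (3)·R2
R4 → R4 - (1)·R2
R4 → R4 + (1)·R3
REF = 
  [  1,   2,  -2]
  [  0,   3,  -3]
  [  0,   0,  -2]
  [  0,   0,   0]
Pivot columns: 1, 2, 3 → 3 pivots.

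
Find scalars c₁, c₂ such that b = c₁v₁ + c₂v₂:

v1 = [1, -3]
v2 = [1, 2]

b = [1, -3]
c1 = 1, c2 = 0

b = 1·v1 + 0·v2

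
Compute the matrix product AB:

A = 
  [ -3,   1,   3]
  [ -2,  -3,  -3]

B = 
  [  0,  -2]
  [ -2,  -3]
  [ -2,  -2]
A is 2×3 and B is 3×2, so AB is 2×2. Each entry is (row of A)·(column of B):
AB[1,1] = (-3)(0) + (1)(-2) + (3)(-2) = -8
AB[1,2] = (-3)(-2) + (1)(-3) + (3)(-2) = -3
AB[2,1] = (-2)(0) + (-3)(-2) + (-3)(-2) = 12
AB[2,2] = (-2)(-2) + (-3)(-3) + (-3)(-2) = 19

AB = 
  [ -8,  -3]
  [ 12,  19]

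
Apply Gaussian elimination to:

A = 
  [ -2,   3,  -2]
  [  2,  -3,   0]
Row operations:
R2 → R2 + (1)·R1

Resulting echelon form:
REF = 
  [ -2,   3,  -2]
  [  0,   0,  -2]

Rank = 2 (number of non-zero pivot rows).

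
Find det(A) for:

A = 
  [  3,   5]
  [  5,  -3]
-34

For a 2×2 matrix, det = ad - bc = (3)(-3) - (5)(5) = -34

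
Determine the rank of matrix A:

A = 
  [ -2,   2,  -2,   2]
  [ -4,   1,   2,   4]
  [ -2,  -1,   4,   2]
rank(A) = 2

Row reduce:
R2 → R2 - (2)·R1
R3 → R3 - (1)·R1
R3 → R3 - (1)·R2
REF = 
  [ -2,   2,  -2,   2]
  [  0,  -3,   6,   0]
  [  0,   0,   0,   0]
Pivot columns: 1, 2 → 2 pivots.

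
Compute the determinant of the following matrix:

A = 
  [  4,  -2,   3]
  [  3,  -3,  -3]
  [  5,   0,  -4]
Cofactor expansion along row 1:
det(A) = (4)·((-3)(-4) - (-3)(0)) - (-2)·((3)(-4) - (-3)(5)) + (3)·((3)(0) - (-3)(5))
  = (4)(12) - (-2)(3) + (3)(15)
  = 99

det(A) = 99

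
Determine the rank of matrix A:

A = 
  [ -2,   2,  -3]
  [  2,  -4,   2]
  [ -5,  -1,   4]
rank(A) = 3

Row reduce:
R2 → R2 + (1)·R1
R3 → R3 - (5/2)·R1
R3 → R3 - (3)·R2
REF = 
  [  -2,    2,   -3]
  [   0,   -2,   -1]
  [   0,    0, 29/2]
Pivot columns: 1, 2, 3 → 3 pivots.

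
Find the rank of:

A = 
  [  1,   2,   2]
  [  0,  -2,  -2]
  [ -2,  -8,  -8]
rank(A) = 2

Row reduce:
R3 → R3 + (2)·R1
R3 → R3 - (2)·R2
REF = 
  [  1,   2,   2]
  [  0,  -2,  -2]
  [  0,   0,   0]
Pivot columns: 1, 2 → 2 pivots.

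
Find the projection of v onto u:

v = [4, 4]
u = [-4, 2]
v·u = (4)(-4) + (4)(2) = -8
u·u = (-4)² + (2)² = 20
proj_u(v) = (v·u / u·u) × u = (-8/20) × u = (-2/5) × u

proj_u(v) = [8/5, -4/5]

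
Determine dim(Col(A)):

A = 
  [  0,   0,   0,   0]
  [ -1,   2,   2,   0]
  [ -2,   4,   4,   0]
dim(Col(A)) = 1

Row reduce:
Swap R1 ↔ R2
R3 → R3 - (2)·R1
REF = 
  [ -1,   2,   2,   0]
  [  0,   0,   0,   0]
  [  0,   0,   0,   0]
Pivot columns: 1 → 1 pivot.
dim(Col(A)) = number of pivot columns = 1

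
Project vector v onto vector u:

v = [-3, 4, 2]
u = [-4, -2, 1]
v·u = (-3)(-4) + (4)(-2) + (2)(1) = 6
u·u = (-4)² + (-2)² + (1)² = 21
proj_u(v) = (v·u / u·u) × u = (6/21) × u = (2/7) × u

proj_u(v) = [-8/7, -4/7, 2/7]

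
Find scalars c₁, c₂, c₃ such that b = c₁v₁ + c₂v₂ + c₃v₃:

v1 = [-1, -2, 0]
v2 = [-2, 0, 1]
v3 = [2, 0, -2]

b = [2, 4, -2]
c1 = -2, c2 = 2, c3 = 2

b = -2·v1 + 2·v2 + 2·v3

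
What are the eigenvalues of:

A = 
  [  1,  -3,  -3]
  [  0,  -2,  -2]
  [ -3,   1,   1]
λ = 0, √10, -√10  (≈ 0, 3.162, -3.162)

Characteristic polynomial: det(λI - A) = λ³ - 10λ
The constant term is 0, so λ = 0 is a root: p(λ) = λ(λ² - 10)
λ² - 10 = 0  ⇒  λ = (0 ± √((0)² - 4·(-10)))/2 = (0 ± √(40))/2
  = √10,  -√10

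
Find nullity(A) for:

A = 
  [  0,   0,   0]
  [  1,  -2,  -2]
nullity(A) = 2

Row reduce:
Swap R1 ↔ R2
REF = 
  [  1,  -2,  -2]
  [  0,   0,   0]
Pivot columns: 1 → 1 pivot.
rank(A) = 1, so nullity(A) = 3 - 1 = 2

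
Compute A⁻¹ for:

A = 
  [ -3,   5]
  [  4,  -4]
det(A) = (-3)(-4) - (5)(4) = -8
For a 2×2 matrix, A⁻¹ = (1/det(A)) · [[d, -b], [-c, a]]
    = (-1/8) · [[-4, -5], [-4, -3]]

A⁻¹ = 
  [1/2, 5/8]
  [1/2, 3/8]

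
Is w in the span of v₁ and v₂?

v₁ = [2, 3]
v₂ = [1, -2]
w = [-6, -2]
Yes

Form the augmented matrix and row-reduce:
[v₁|v₂|w] = 
  [  2,   1,  -6]
  [  3,  -2,  -2]
R2 → R2 - (3/2)·R1
REF = 
  [   2,    1,   -6]
  [   0, -7/2,    7]

No row of the form [0 0 | nonzero], so the system is consistent. Back-substitution gives c₁ = -2, c₂ = -2: w = (-2)·v₁ + (-2)·v₂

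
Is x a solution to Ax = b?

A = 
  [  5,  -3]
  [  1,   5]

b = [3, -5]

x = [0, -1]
Yes

Ax = [3, -5] = b ✓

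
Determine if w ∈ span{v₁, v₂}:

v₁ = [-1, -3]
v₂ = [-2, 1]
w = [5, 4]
Yes

Form the augmented matrix and row-reduce:
[v₁|v₂|w] = 
  [ -1,  -2,   5]
  [ -3,   1,   4]
R2 → R2 - (3)·R1
REF = 
  [ -1,  -2,   5]
  [  0,   7, -11]

No row of the form [0 0 | nonzero], so the system is consistent. Back-substitution gives c₁ = -13/7, c₂ = -11/7: w = (-13/7)·v₁ + (-11/7)·v₂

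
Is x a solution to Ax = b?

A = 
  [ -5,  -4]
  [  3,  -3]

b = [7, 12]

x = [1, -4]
No

Ax = [11, 15] ≠ b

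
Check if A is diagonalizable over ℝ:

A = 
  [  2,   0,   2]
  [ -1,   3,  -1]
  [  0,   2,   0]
No

Characteristic polynomial: det(λI - A) = λ³ - 5λ² + 8λ
The constant term is 0, so λ = 0 is a root: p(λ) = λ(λ² - 5λ + 8)
λ² - 5λ + 8 = 0  ⇒  λ = (5 ± √((-5)² - 4·(8)))/2 = (5 ± √(-7))/2
  = (5 + i√7)/2,  (5 - i√7)/2
Eigenvalues: 0, (5 + i√7)/2, (5 - i√7)/2  (≈ 0, 2.5 + 1.323i, 2.5 - 1.323i)
Has complex eigenvalues (not diagonalizable over ℝ).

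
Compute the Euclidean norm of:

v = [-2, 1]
2.236

||v||₂ = √((-2)² + (1)²) = √5 = 2.236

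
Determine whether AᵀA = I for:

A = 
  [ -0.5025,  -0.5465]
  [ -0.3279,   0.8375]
No

AᵀA = 
  [  0.3600,   0]
  [  0,   1.0001]
≠ I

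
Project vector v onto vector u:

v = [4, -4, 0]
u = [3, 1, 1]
proj_u(v) = [24/11, 8/11, 8/11]

v·u = (4)(3) + (-4)(1) + (0)(1) = 8
u·u = (3)² + (1)² + (1)² = 11
proj_u(v) = (v·u / u·u) × u = (8/11) × u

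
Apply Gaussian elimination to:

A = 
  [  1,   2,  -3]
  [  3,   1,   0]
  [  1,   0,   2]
Row operations:
R2 → R2 - (3)·R1
R3 → R3 - (1)·R1
R3 → R3 - (2/5)·R2

Resulting echelon form:
REF = 
  [  1,   2,  -3]
  [  0,  -5,   9]
  [  0,   0, 7/5]

Rank = 3 (number of non-zero pivot rows).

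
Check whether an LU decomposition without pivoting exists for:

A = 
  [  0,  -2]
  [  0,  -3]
Yes.
The first column is zero, so A is already upper triangular: L = I, U = A.
L = 
  [  1,   0]
  [  0,   1]
U = 
  [  0,  -2]
  [  0,  -3]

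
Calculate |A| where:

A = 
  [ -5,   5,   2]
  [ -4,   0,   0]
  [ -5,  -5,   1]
60

Cofactor expansion along row 1:
det(A) = (-5)·((0)(1) - (0)(-5)) - (5)·((-4)(1) - (0)(-5)) + (2)·((-4)(-5) - (0)(-5))
  = (-5)(0) - (5)(-4) + (2)(20)
  = 60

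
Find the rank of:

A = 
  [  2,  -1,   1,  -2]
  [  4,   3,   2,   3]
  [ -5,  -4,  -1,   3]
Row reduce:
R2 → R2 - (2)·R1
R3 → R3 + (5/2)·R1
R3 → R3 + (13/10)·R2
REF = 
  [    2,    -1,     1,    -2]
  [    0,     5,     0,     7]
  [    0,     0,   3/2, 71/10]
Pivot columns: 1, 2, 3 → 3 pivots.

rank(A) = 3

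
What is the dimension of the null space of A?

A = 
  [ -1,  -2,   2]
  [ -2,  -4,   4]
nullity(A) = 2

Row reduce:
R2 → R2 - (2)·R1
REF = 
  [ -1,  -2,   2]
  [  0,   0,   0]
Pivot columns: 1 → 1 pivot.
rank(A) = 1, so nullity(A) = 3 - 1 = 2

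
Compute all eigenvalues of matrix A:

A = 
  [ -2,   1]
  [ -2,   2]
λ = √2, -√2  (≈ 1.414, -1.414)

tr(A) = 0, det(A) = -2
Characteristic polynomial: λ² - tr(A)λ + det(A) = λ² - 2
λ² - 2 = 0  ⇒  λ = (0 ± √((0)² - 4·(-2)))/2 = (0 ± √(8))/2
  = √2,  -√2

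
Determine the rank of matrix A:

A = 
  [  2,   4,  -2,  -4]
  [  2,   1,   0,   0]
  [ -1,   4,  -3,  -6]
Row reduce:
R2 → R2 - (1)·R1
R3 → R3 + (1/2)·R1
R3 → R3 + (2)·R2
REF = 
  [  2,   4,  -2,  -4]
  [  0,  -3,   2,   4]
  [  0,   0,   0,   0]
Pivot columns: 1, 2 → 2 pivots.

rank(A) = 2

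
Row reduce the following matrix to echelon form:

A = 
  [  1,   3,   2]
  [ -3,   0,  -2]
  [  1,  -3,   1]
Row operations:
R2 → R2 + (3)·R1
R3 → R3 - (1)·R1
R3 → R3 + (2/3)·R2

Resulting echelon form:
REF = 
  [  1,   3,   2]
  [  0,   9,   4]
  [  0,   0, 5/3]

Rank = 3 (number of non-zero pivot rows).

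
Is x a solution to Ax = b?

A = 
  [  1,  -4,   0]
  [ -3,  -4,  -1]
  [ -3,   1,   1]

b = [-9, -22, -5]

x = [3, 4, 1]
No

Ax = [-13, -26, -4] ≠ b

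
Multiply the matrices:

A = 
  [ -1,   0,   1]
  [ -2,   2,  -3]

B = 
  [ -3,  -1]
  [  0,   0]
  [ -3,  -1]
A is 2×3 and B is 3×2, so AB is 2×2. Each entry is (row of A)·(column of B):
AB[1,1] = (-1)(-3) + (0)(0) + (1)(-3) = 0
AB[1,2] = (-1)(-1) + (0)(0) + (1)(-1) = 0
AB[2,1] = (-2)(-3) + (2)(0) + (-3)(-3) = 15
AB[2,2] = (-2)(-1) + (2)(0) + (-3)(-1) = 5

AB = 
  [  0,   0]
  [ 15,   5]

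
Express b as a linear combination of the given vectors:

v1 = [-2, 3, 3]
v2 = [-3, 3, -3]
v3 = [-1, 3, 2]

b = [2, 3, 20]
c1 = 3, c2 = -3, c3 = 1

b = 3·v1 + -3·v2 + 1·v3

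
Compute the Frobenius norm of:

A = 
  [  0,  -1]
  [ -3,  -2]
||A||_F = 3.742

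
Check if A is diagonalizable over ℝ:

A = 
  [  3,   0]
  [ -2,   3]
No

tr(A) = 6, det(A) = 9
Characteristic polynomial: λ² - tr(A)λ + det(A) = λ² - 6λ + 9
λ² - 6λ + 9 = (λ - 3)²
Eigenvalues: 3, 3
λ=3: alg. mult. = 2, geom. mult. = 2 - rank(A - (3)I) = 2 - 1 = 1
Sum of geometric multiplicities = 1 < n = 2, so there aren't enough independent eigenvectors.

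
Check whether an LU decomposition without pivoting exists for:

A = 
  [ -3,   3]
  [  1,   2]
Yes.
A[1,1] = -3 ≠ 0, so Gaussian elimination proceeds without a row swap: multiplier ℓ₂₁ = (1)/(-3) = -1/3, and U[2,2] = 2 - (-1/3)(3) = 3.
L = 
  [   1,    0]
  [-1/3,    1]
U = 
  [ -3,   3]
  [  0,   3]
Check row 2 of LU: [(-1/3)(-3), (-1/3)(3) + 3] = [1, 2] = row 2 of A ✓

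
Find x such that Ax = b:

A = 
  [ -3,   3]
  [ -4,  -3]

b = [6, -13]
x = [1, 3]

Row reduce the augmented matrix [A|b]:
R2 → R2 - (4/3)·R1
REF = 
  [ -3,   3,   6]
  [  0,  -7, -21]

Back-substitution:
x₂ = (-21) / (-7) = 3
x₁ = (6 - (3)(3)) / (-3) = 1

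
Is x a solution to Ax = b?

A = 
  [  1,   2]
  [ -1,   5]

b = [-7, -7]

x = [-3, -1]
No

Ax = [-5, -2] ≠ b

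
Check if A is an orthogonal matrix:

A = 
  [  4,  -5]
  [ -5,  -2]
No

AᵀA = 
  [ 41, -10]
  [-10,  29]
≠ I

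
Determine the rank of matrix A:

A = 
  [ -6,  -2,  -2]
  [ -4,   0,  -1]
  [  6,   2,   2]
rank(A) = 2

Row reduce:
R2 → R2 - (2/3)·R1
R3 → R3 + (1)·R1
REF = 
  [ -6,  -2,  -2]
  [  0, 4/3, 1/3]
  [  0,   0,   0]
Pivot columns: 1, 2 → 2 pivots.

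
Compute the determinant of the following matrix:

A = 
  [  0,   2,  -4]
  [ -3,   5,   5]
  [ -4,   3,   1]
-78

Cofactor expansion along row 1:
det(A) = (0)·((5)(1) - (5)(3)) - (2)·((-3)(1) - (5)(-4)) + (-4)·((-3)(3) - (5)(-4))
  = (0)(-10) - (2)(17) + (-4)(11)
  = -78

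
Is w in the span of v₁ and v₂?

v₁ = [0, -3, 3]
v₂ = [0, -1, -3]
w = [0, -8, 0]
Yes

Form the augmented matrix and row-reduce:
[v₁|v₂|w] = 
  [  0,   0,   0]
  [ -3,  -1,  -8]
  [  3,  -3,   0]
Swap R1 ↔ R2
R3 → R3 + (1)·R1
Swap R2 ↔ R3
REF = 
  [ -3,  -1,  -8]
  [  0,  -4,  -8]
  [  0,   0,   0]

No row of the form [0 0 | nonzero], so the system is consistent. Back-substitution gives c₁ = 2, c₂ = 2: w = (2)·v₁ + (2)·v₂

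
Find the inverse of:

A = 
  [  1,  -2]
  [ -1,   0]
det(A) = (1)(0) - (-2)(-1) = -2
For a 2×2 matrix, A⁻¹ = (1/det(A)) · [[d, -b], [-c, a]]
    = (-1/2) · [[0, 2], [1, 1]]

A⁻¹ = 
  [   0,   -1]
  [-1/2, -1/2]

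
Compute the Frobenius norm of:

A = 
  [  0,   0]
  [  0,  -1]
||A||_F = 1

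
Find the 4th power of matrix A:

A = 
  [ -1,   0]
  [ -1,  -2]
A^4 = 
  [  1,   0]
  [ 15,  16]

A² = A·A:
A²[1,1] = (-1)(-1) + (0)(-1) = 1
A²[1,2] = (-1)(0) + (0)(-2) = 0
A²[2,1] = (-1)(-1) + (-2)(-1) = 3
A²[2,2] = (-1)(0) + (-2)(-2) = 4
A² = 
  [  1,   0]
  [  3,   4]

A^3 = A^2·A:
A^3[1,1] = (1)(-1) + (0)(-1) = -1
A^3[1,2] = (1)(0) + (0)(-2) = 0
A^3[2,1] = (3)(-1) + (4)(-1) = -7
A^3[2,2] = (3)(0) + (4)(-2) = -8
A^3 = 
  [ -1,   0]
  [ -7,  -8]

A^4 = A^3·A:
A^4[1,1] = (-1)(-1) + (0)(-1) = 1
A^4[1,2] = (-1)(0) + (0)(-2) = 0
A^4[2,1] = (-7)(-1) + (-8)(-1) = 15
A^4[2,2] = (-7)(0) + (-8)(-2) = 16
A^4 = 
  [  1,   0]
  [ 15,  16]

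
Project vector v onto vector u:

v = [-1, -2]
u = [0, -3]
proj_u(v) = [0, -2]

v·u = (-1)(0) + (-2)(-3) = 6
u·u = (0)² + (-3)² = 9
proj_u(v) = (v·u / u·u) × u = (6/9) × u = (2/3) × u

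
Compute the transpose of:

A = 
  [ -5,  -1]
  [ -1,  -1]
Aᵀ = 
  [ -5,  -1]
  [ -1,  -1]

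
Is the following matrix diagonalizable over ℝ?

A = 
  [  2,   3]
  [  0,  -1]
Yes

tr(A) = 1, det(A) = -2
Characteristic polynomial: λ² - tr(A)λ + det(A) = λ² - λ - 2
λ² - λ - 2 = (λ + 1)(λ - 2)
Eigenvalues: 2, -1
λ=-1: alg. mult. = 1, geom. mult. = 2 - rank(A - (-1)I) = 2 - 1 = 1
λ=2: alg. mult. = 1, geom. mult. = 2 - rank(A - (2)I) = 2 - 1 = 1
Sum of geometric multiplicities equals n, so A has n independent eigenvectors.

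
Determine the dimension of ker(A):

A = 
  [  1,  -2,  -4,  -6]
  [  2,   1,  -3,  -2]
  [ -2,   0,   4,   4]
nullity(A) = 2

Row reduce:
R2 → R2 - (2)·R1
R3 → R3 + (2)·R1
R3 → R3 + (4/5)·R2
REF = 
  [  1,  -2,  -4,  -6]
  [  0,   5,   5,  10]
  [  0,   0,   0,   0]
Pivot columns: 1, 2 → 2 pivots.
rank(A) = 2, so nullity(A) = 4 - 2 = 2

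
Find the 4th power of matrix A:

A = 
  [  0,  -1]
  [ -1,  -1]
A² = A·A:
A²[1,1] = (0)(0) + (-1)(-1) = 1
A²[1,2] = (0)(-1) + (-1)(-1) = 1
A²[2,1] = (-1)(0) + (-1)(-1) = 1
A²[2,2] = (-1)(-1) + (-1)(-1) = 2
A² = 
  [  1,   1]
  [  1,   2]

A^3 = A^2·A:
A^3[1,1] = (1)(0) + (1)(-1) = -1
A^3[1,2] = (1)(-1) + (1)(-1) = -2
A^3[2,1] = (1)(0) + (2)(-1) = -2
A^3[2,2] = (1)(-1) + (2)(-1) = -3
A^3 = 
  [ -1,  -2]
  [ -2,  -3]

A^4 = A^3·A:
A^4[1,1] = (-1)(0) + (-2)(-1) = 2
A^4[1,2] = (-1)(-1) + (-2)(-1) = 3
A^4[2,1] = (-2)(0) + (-3)(-1) = 3
A^4[2,2] = (-2)(-1) + (-3)(-1) = 5
A^4 = 
  [  2,   3]
  [  3,   5]

Therefore
A^4 = 
  [  2,   3]
  [  3,   5]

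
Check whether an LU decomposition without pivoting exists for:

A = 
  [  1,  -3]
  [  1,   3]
Yes.
A[1,1] = 1 ≠ 0, so Gaussian elimination proceeds without a row swap: multiplier ℓ₂₁ = (1)/(1) = 1, and U[2,2] = 3 - (1)(-3) = 6.
L = 
  [  1,   0]
  [  1,   1]
U = 
  [  1,  -3]
  [  0,   6]
Check row 2 of LU: [(1)(1), (1)(-3) + 6] = [1, 3] = row 2 of A ✓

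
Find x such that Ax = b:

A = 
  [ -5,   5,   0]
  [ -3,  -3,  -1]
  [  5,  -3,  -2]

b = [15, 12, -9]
x = [-3, 0, -3]

Row reduce the augmented matrix [A|b]:
R2 → R2 - (3/5)·R1
R3 → R3 + (1)·R1
R3 → R3 + (1/3)·R2
REF = 
  [  -5,    5,    0,   15]
  [   0,   -6,   -1,    3]
  [   0,    0, -7/3,    7]

Back-substitution:
x₃ = 7 / (-7/3) = -3
x₂ = (3 - (-1)(-3)) / (-6) = 0
x₁ = (15 - (5)(0) - (0)(-3)) / (-5) = -3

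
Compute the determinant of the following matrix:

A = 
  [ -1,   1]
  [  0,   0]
For a 2×2 matrix, det = ad - bc = (-1)(0) - (1)(0) = 0

det(A) = 0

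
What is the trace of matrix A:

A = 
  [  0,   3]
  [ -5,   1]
1

tr(A) = 0 + 1 = 1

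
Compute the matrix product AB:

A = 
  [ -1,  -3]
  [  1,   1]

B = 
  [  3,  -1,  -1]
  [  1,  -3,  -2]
A is 2×2 and B is 2×3, so AB is 2×3. Each entry is (row of A)·(column of B):
AB[1,1] = (-1)(3) + (-3)(1) = -6
AB[1,2] = (-1)(-1) + (-3)(-3) = 10
AB[1,3] = (-1)(-1) + (-3)(-2) = 7
AB[2,1] = (1)(3) + (1)(1) = 4
AB[2,2] = (1)(-1) + (1)(-3) = -4
AB[2,3] = (1)(-1) + (1)(-2) = -3

AB = 
  [ -6,  10,   7]
  [  4,  -4,  -3]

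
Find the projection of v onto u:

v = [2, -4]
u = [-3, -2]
v·u = (2)(-3) + (-4)(-2) = 2
u·u = (-3)² + (-2)² = 13
proj_u(v) = (v·u / u·u) × u = (2/13) × u

proj_u(v) = [-6/13, -4/13]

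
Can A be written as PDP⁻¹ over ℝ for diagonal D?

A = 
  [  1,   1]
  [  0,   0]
Yes

tr(A) = 1, det(A) = 0
Characteristic polynomial: λ² - tr(A)λ + det(A) = λ² - λ
λ² - λ = λ(λ - 1)
Eigenvalues: 1, 0
λ=0: alg. mult. = 1, geom. mult. = 2 - rank(A - (0)I) = 2 - 1 = 1
λ=1: alg. mult. = 1, geom. mult. = 2 - rank(A - (1)I) = 2 - 1 = 1
Sum of geometric multiplicities equals n, so A has n independent eigenvectors.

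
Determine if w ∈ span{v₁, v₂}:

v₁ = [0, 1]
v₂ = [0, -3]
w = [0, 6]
Yes

Form the augmented matrix and row-reduce:
[v₁|v₂|w] = 
  [  0,   0,   0]
  [  1,  -3,   6]
Swap R1 ↔ R2
REF = 
  [  1,  -3,   6]
  [  0,   0,   0]

No row of the form [0 0 | nonzero], so the system is consistent. Back-substitution gives c₁ = 6, c₂ = 0: w = (6)·v₁ + (0)·v₂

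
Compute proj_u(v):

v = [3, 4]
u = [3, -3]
proj_u(v) = [-1/2, 1/2]

v·u = (3)(3) + (4)(-3) = -3
u·u = (3)² + (-3)² = 18
proj_u(v) = (v·u / u·u) × u = (-3/18) × u = (-1/6) × u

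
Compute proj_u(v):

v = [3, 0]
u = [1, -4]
proj_u(v) = [3/17, -12/17]

v·u = (3)(1) + (0)(-4) = 3
u·u = (1)² + (-4)² = 17
proj_u(v) = (v·u / u·u) × u = (3/17) × u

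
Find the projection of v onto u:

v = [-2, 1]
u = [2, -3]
v·u = (-2)(2) + (1)(-3) = -7
u·u = (2)² + (-3)² = 13
proj_u(v) = (v·u / u·u) × u = (-7/13) × u

proj_u(v) = [-14/13, 21/13]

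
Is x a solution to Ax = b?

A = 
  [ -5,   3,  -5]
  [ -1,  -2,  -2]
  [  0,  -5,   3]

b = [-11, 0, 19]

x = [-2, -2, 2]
No

Ax = [-6, 2, 16] ≠ b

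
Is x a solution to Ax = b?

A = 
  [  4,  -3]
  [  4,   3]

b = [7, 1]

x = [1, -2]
No

Ax = [10, -2] ≠ b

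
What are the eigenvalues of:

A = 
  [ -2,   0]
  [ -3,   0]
λ = 0, -2

tr(A) = -2, det(A) = 0
Characteristic polynomial: λ² - tr(A)λ + det(A) = λ² + 2λ
λ² + 2λ = λ(λ + 2)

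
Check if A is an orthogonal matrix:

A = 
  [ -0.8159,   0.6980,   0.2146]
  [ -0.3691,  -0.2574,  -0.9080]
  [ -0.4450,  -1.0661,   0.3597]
No

AᵀA = 
  [  1,  -0.0001,   0]
  [ -0.0001,   1.6900,   0]
  [  0,   0,   0.9999]
≠ I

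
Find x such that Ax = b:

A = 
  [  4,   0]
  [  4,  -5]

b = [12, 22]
Row reduce the augmented matrix [A|b]:
R2 → R2 - (1)·R1
REF = 
  [  4,   0,  12]
  [  0,  -5,  10]

Back-substitution:
x₂ = 10 / (-5) = -2
x₁ = (12 - (0)(-2)) / 4 = 3

x = [3, -2]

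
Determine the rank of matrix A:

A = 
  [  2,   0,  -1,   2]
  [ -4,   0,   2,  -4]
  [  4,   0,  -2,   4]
rank(A) = 1

Row reduce:
R2 → R2 + (2)·R1
R3 → R3 - (2)·R1
REF = 
  [  2,   0,  -1,   2]
  [  0,   0,   0,   0]
  [  0,   0,   0,   0]
Pivot columns: 1 → 1 pivot.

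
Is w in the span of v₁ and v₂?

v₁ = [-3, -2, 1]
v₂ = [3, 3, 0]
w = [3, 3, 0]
Yes

Form the augmented matrix and row-reduce:
[v₁|v₂|w] = 
  [ -3,   3,   3]
  [ -2,   3,   3]
  [  1,   0,   0]
R2 → R2 - (2/3)·R1
R3 → R3 + (1/3)·R1
R3 → R3 - (1)·R2
REF = 
  [ -3,   3,   3]
  [  0,   1,   1]
  [  0,   0,   0]

No row of the form [0 0 | nonzero], so the system is consistent. Back-substitution gives c₁ = 0, c₂ = 1: w = (0)·v₁ + (1)·v₂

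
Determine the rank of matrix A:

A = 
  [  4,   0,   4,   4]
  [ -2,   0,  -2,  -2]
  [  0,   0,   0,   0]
Row reduce:
R2 → R2 + (1/2)·R1
REF = 
  [  4,   0,   4,   4]
  [  0,   0,   0,   0]
  [  0,   0,   0,   0]
Pivot columns: 1 → 1 pivot.

rank(A) = 1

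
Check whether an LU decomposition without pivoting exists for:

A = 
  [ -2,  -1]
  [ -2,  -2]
Yes.
A[1,1] = -2 ≠ 0, so Gaussian elimination proceeds without a row swap: multiplier ℓ₂₁ = (-2)/(-2) = 1, and U[2,2] = -2 - (1)(-1) = -1.
L = 
  [  1,   0]
  [  1,   1]
U = 
  [ -2,  -1]
  [  0,  -1]
Check row 2 of LU: [(1)(-2), (1)(-1) + (-1)] = [-2, -2] = row 2 of A ✓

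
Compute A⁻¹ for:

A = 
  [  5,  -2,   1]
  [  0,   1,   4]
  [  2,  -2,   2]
det(A) = (5)·((1)(2) - (4)(-2)) - (-2)·((0)(2) - (4)(2)) + (1)·((0)(-2) - (1)(2))
  = (5)(10) - (-2)(-8) + (1)(-2)
  = 32
det(A) = 32 ≠ 0, so A is invertible.

Cofactors Cᵢⱼ = (-1)ⁱ⁺ʲ·Mᵢⱼ:
C = 
  [ 10,   8,  -2]
  [  2,   8,   6]
  [ -9, -20,   5]

adj(A) = Cᵀ:
adj(A) = 
  [ 10,   2,  -9]
  [  8,   8, -20]
  [ -2,   6,   5]

A⁻¹ = (1/32) · adj(A):
A⁻¹ = 
  [ 5/16,  1/16, -9/32]
  [  1/4,   1/4,  -5/8]
  [-1/16,  3/16,  5/32]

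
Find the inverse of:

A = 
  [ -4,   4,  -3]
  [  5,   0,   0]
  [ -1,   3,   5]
det(A) = (-4)·((0)(5) - (0)(3)) - (4)·((5)(5) - (0)(-1)) + (-3)·((5)(3) - (0)(-1))
  = (-4)(0) - (4)(25) + (-3)(15)
  = -145
det(A) = -145 ≠ 0, so A is invertible.

Cofactors Cᵢⱼ = (-1)ⁱ⁺ʲ·Mᵢⱼ:
C = 
  [  0, -25,  15]
  [-29, -23,   8]
  [  0, -15, -20]

adj(A) = Cᵀ:
adj(A) = 
  [  0, -29,   0]
  [-25, -23, -15]
  [ 15,   8, -20]

A⁻¹ = (-1/145) · adj(A):
A⁻¹ = 
  [     0,    1/5,      0]
  [  5/29, 23/145,   3/29]
  [ -3/29, -8/145,   4/29]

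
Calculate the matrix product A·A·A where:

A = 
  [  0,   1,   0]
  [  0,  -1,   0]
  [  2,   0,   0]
A^3 = 
  [  0,   1,   0]
  [  0,  -1,   0]
  [  0,  -2,   0]

A² = A·A:
A²[1,1] = (0)(0) + (1)(0) + (0)(2) = 0
A²[1,2] = (0)(1) + (1)(-1) + (0)(0) = -1
A²[1,3] = (0)(0) + (1)(0) + (0)(0) = 0
A²[2,1] = (0)(0) + (-1)(0) + (0)(2) = 0
A²[2,2] = (0)(1) + (-1)(-1) + (0)(0) = 1
A²[2,3] = (0)(0) + (-1)(0) + (0)(0) = 0
A²[3,1] = (2)(0) + (0)(0) + (0)(2) = 0
A²[3,2] = (2)(1) + (0)(-1) + (0)(0) = 2
A²[3,3] = (2)(0) + (0)(0) + (0)(0) = 0
A² = 
  [  0,  -1,   0]
  [  0,   1,   0]
  [  0,   2,   0]

A^3 = A^2·A:
A^3[1,1] = (0)(0) + (-1)(0) + (0)(2) = 0
A^3[1,2] = (0)(1) + (-1)(-1) + (0)(0) = 1
A^3[1,3] = (0)(0) + (-1)(0) + (0)(0) = 0
A^3[2,1] = (0)(0) + (1)(0) + (0)(2) = 0
A^3[2,2] = (0)(1) + (1)(-1) + (0)(0) = -1
A^3[2,3] = (0)(0) + (1)(0) + (0)(0) = 0
A^3[3,1] = (0)(0) + (2)(0) + (0)(2) = 0
A^3[3,2] = (0)(1) + (2)(-1) + (0)(0) = -2
A^3[3,3] = (0)(0) + (2)(0) + (0)(0) = 0
A^3 = 
  [  0,   1,   0]
  [  0,  -1,   0]
  [  0,  -2,   0]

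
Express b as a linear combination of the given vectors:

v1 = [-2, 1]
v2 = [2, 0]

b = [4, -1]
c1 = -1, c2 = 1

b = -1·v1 + 1·v2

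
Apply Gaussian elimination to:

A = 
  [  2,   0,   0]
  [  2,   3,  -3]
Row operations:
R2 → R2 - (1)·R1

Resulting echelon form:
REF = 
  [  2,   0,   0]
  [  0,   3,  -3]

Rank = 2 (number of non-zero pivot rows).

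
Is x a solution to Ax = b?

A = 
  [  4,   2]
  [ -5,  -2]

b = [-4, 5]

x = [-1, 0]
Yes

Ax = [-4, 5] = b ✓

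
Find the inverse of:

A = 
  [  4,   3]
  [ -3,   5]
det(A) = (4)(5) - (3)(-3) = 29
For a 2×2 matrix, A⁻¹ = (1/det(A)) · [[d, -b], [-c, a]]
    = (1/29) · [[5, -3], [3, 4]]

A⁻¹ = 
  [ 5/29, -3/29]
  [ 3/29,  4/29]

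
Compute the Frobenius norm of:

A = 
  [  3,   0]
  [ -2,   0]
||A||_F = 3.606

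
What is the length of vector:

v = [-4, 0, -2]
4.472

||v||₂ = √((-4)² + (0)² + (-2)²) = √20 = 4.472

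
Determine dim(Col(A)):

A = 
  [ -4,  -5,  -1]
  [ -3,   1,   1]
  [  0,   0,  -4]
Row reduce:
R2 → R2 - (3/4)·R1
REF = 
  [  -4,   -5,   -1]
  [   0, 19/4,  7/4]
  [   0,    0,   -4]
Pivot columns: 1, 2, 3 → 3 pivots.
dim(Col(A)) = number of pivot columns = 3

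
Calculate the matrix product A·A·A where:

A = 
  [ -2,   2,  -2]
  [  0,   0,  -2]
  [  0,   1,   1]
A² = A·A:
A²[1,1] = (-2)(-2) + (2)(0) + (-2)(0) = 4
A²[1,2] = (-2)(2) + (2)(0) + (-2)(1) = -6
A²[1,3] = (-2)(-2) + (2)(-2) + (-2)(1) = -2
A²[2,1] = (0)(-2) + (0)(0) + (-2)(0) = 0
A²[2,2] = (0)(2) + (0)(0) + (-2)(1) = -2
A²[2,3] = (0)(-2) + (0)(-2) + (-2)(1) = -2
A²[3,1] = (0)(-2) + (1)(0) + (1)(0) = 0
A²[3,2] = (0)(2) + (1)(0) + (1)(1) = 1
A²[3,3] = (0)(-2) + (1)(-2) + (1)(1) = -1
A² = 
  [  4,  -6,  -2]
  [  0,  -2,  -2]
  [  0,   1,  -1]

A^3 = A^2·A:
A^3[1,1] = (4)(-2) + (-6)(0) + (-2)(0) = -8
A^3[1,2] = (4)(2) + (-6)(0) + (-2)(1) = 6
A^3[1,3] = (4)(-2) + (-6)(-2) + (-2)(1) = 2
A^3[2,1] = (0)(-2) + (-2)(0) + (-2)(0) = 0
A^3[2,2] = (0)(2) + (-2)(0) + (-2)(1) = -2
A^3[2,3] = (0)(-2) + (-2)(-2) + (-2)(1) = 2
A^3[3,1] = (0)(-2) + (1)(0) + (-1)(0) = 0
A^3[3,2] = (0)(2) + (1)(0) + (-1)(1) = -1
A^3[3,3] = (0)(-2) + (1)(-2) + (-1)(1) = -3
A^3 = 
  [ -8,   6,   2]
  [  0,  -2,   2]
  [  0,  -1,  -3]

Therefore
A^3 = 
  [ -8,   6,   2]
  [  0,  -2,   2]
  [  0,  -1,  -3]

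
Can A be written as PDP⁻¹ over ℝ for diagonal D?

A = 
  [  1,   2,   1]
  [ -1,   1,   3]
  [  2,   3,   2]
No

Characteristic polynomial: det(λI - A) = λ³ - 4λ² - 4λ - 4
By the rational root theorem any rational root is an integer dividing 4; none of those is a root, so p(λ) has no rational roots and hence (being an irreducible cubic) no repeated roots.
Discriminant of the cubic: Δ = -2096
Δ < 0 ⇒ one real eigenvalue and a complex-conjugate pair: λ ≈ 4.967, -0.4837 + 0.7558i, -0.4837 - 0.7558i
Has complex eigenvalues (not diagonalizable over ℝ).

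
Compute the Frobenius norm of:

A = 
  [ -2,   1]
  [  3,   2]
||A||_F = 4.243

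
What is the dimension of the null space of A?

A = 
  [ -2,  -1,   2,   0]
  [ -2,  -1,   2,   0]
nullity(A) = 3

Row reduce:
R2 → R2 - (1)·R1
REF = 
  [ -2,  -1,   2,   0]
  [  0,   0,   0,   0]
Pivot columns: 1 → 1 pivot.
rank(A) = 1, so nullity(A) = 4 - 1 = 3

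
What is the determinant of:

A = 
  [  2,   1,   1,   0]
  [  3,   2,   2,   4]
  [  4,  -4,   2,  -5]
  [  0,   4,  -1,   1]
Cofactor expansion along row 1: det(A) = a₁₁M₁₁ - a₁₂M₁₂ + a₁₃M₁₃ - a₁₄M₁₄

M₁₁ = det[[2, 2, 4]; [-4, 2, -5]; [4, -1, 1]]
  = (2)·((2)(1) - (-5)(-1)) - (2)·((-4)(1) - (-5)(4)) + (4)·((-4)(-1) - (2)(4))
  = (2)(-3) - (2)(16) + (4)(-4)
  = -54
M₁₂ = det[[3, 2, 4]; [4, 2, -5]; [0, -1, 1]]
  = (3)·((2)(1) - (-5)(-1)) - (2)·((4)(1) - (-5)(0)) + (4)·((4)(-1) - (2)(0))
  = (3)(-3) - (2)(4) + (4)(-4)
  = -33
M₁₃ = det[[3, 2, 4]; [4, -4, -5]; [0, 4, 1]]
  = (3)·((-4)(1) - (-5)(4)) - (2)·((4)(1) - (-5)(0)) + (4)·((4)(4) - (-4)(0))
  = (3)(16) - (2)(4) + (4)(16)
  = 104
M₁₄ = det[[3, 2, 2]; [4, -4, 2]; [0, 4, -1]]
  = (3)·((-4)(-1) - (2)(4)) - (2)·((4)(-1) - (2)(0)) + (2)·((4)(4) - (-4)(0))
  = (3)(-4) - (2)(-4) + (2)(16)
  = 28

det(A) = (2)(-54) - (1)(-33) + (1)(104) - (0)(28) = 29

det(A) = 29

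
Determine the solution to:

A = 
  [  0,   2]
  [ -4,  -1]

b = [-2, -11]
Row reduce the augmented matrix [A|b]:
Swap R1 ↔ R2
REF = 
  [ -4,  -1, -11]
  [  0,   2,  -2]

Back-substitution:
x₂ = (-2) / 2 = -1
x₁ = (-11 - (-1)(-1)) / (-4) = 3

x = [3, -1]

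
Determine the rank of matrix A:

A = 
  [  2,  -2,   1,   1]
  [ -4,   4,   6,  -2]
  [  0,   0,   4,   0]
rank(A) = 2

Row reduce:
R2 → R2 + (2)·R1
R3 → R3 - (1/2)·R2
REF = 
  [  2,  -2,   1,   1]
  [  0,   0,   8,   0]
  [  0,   0,   0,   0]
Pivot columns: 1, 3 → 2 pivots.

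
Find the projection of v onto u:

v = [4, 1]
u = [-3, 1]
proj_u(v) = [33/10, -11/10]

v·u = (4)(-3) + (1)(1) = -11
u·u = (-3)² + (1)² = 10
proj_u(v) = (v·u / u·u) × u = (-11/10) × u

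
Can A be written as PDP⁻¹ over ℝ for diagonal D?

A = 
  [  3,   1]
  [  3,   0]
Yes

tr(A) = 3, det(A) = -3
Characteristic polynomial: λ² - tr(A)λ + det(A) = λ² - 3λ - 3
λ² - 3λ - 3 = 0  ⇒  λ = (3 ± √((-3)² - 4·(-3)))/2 = (3 ± √(21))/2
  = (3 + √21)/2,  (3 - √21)/2
Eigenvalues: (3 + √21)/2, (3 - √21)/2  (≈ 3.791, -0.7913)
The two irrational eigenvalues are distinct (simple), so each has alg. mult. = geom. mult. = 1.
Sum of geometric multiplicities equals n, so A has n independent eigenvectors.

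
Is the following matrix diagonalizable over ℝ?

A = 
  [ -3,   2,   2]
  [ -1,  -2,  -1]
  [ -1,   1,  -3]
No

Characteristic polynomial: det(λI - A) = λ³ + 8λ² + 26λ + 31
By the rational root theorem any rational root is an integer dividing 31; none of those is a root, so p(λ) has no rational roots and hence (being an irreducible cubic) no repeated roots.
Discriminant of the cubic: Δ = -411
Δ < 0 ⇒ one real eigenvalue and a complex-conjugate pair: λ ≈ -2.71 + 2.162i, -2.71 - 2.162i, -2.58
Has complex eigenvalues (not diagonalizable over ℝ).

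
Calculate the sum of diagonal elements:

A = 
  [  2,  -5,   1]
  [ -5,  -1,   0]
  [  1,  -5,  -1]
0

tr(A) = 2 + -1 + -1 = 0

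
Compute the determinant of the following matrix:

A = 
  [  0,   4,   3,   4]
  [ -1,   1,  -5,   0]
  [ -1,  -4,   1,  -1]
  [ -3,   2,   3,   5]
Cofactor expansion along row 1: det(A) = a₁₁M₁₁ - a₁₂M₁₂ + a₁₃M₁₃ - a₁₄M₁₄

M₁₁ = det[[1, -5, 0]; [-4, 1, -1]; [2, 3, 5]]
  = (1)·((1)(5) - (-1)(3)) - (-5)·((-4)(5) - (-1)(2)) + (0)·((-4)(3) - (1)(2))
  = (1)(8) - (-5)(-18) + (0)(-14)
  = -82
M₁₂ = det[[-1, -5, 0]; [-1, 1, -1]; [-3, 3, 5]]
  = (-1)·((1)(5) - (-1)(3)) - (-5)·((-1)(5) - (-1)(-3)) + (0)·((-1)(3) - (1)(-3))
  = (-1)(8) - (-5)(-8) + (0)(0)
  = -48
M₁₃ = det[[-1, 1, 0]; [-1, -4, -1]; [-3, 2, 5]]
  = (-1)·((-4)(5) - (-1)(2)) - (1)·((-1)(5) - (-1)(-3)) + (0)·((-1)(2) - (-4)(-3))
  = (-1)(-18) - (1)(-8) + (0)(-14)
  = 26
M₁₄ = det[[-1, 1, -5]; [-1, -4, 1]; [-3, 2, 3]]
  = (-1)·((-4)(3) - (1)(2)) - (1)·((-1)(3) - (1)(-3)) + (-5)·((-1)(2) - (-4)(-3))
  = (-1)(-14) - (1)(0) + (-5)(-14)
  = 84

det(A) = (0)(-82) - (4)(-48) + (3)(26) - (4)(84) = -66

det(A) = -66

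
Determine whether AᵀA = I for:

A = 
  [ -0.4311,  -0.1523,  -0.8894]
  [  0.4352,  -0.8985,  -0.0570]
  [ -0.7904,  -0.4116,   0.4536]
Yes

AᵀA = 
  [  1,   0,   0.0001]
  [  0,   0.9999,   0]
  [  0.0001,   0,   1]
≈ I (equal to I up to the 4-dp rounding of the entries)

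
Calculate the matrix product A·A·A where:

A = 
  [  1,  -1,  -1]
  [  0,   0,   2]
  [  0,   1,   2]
A² = A·A:
A²[1,1] = (1)(1) + (-1)(0) + (-1)(0) = 1
A²[1,2] = (1)(-1) + (-1)(0) + (-1)(1) = -2
A²[1,3] = (1)(-1) + (-1)(2) + (-1)(2) = -5
A²[2,1] = (0)(1) + (0)(0) + (2)(0) = 0
A²[2,2] = (0)(-1) + (0)(0) + (2)(1) = 2
A²[2,3] = (0)(-1) + (0)(2) + (2)(2) = 4
A²[3,1] = (0)(1) + (1)(0) + (2)(0) = 0
A²[3,2] = (0)(-1) + (1)(0) + (2)(1) = 2
A²[3,3] = (0)(-1) + (1)(2) + (2)(2) = 6
A² = 
  [  1,  -2,  -5]
  [  0,   2,   4]
  [  0,   2,   6]

A^3 = A^2·A:
A^3[1,1] = (1)(1) + (-2)(0) + (-5)(0) = 1
A^3[1,2] = (1)(-1) + (-2)(0) + (-5)(1) = -6
A^3[1,3] = (1)(-1) + (-2)(2) + (-5)(2) = -15
A^3[2,1] = (0)(1) + (2)(0) + (4)(0) = 0
A^3[2,2] = (0)(-1) + (2)(0) + (4)(1) = 4
A^3[2,3] = (0)(-1) + (2)(2) + (4)(2) = 12
A^3[3,1] = (0)(1) + (2)(0) + (6)(0) = 0
A^3[3,2] = (0)(-1) + (2)(0) + (6)(1) = 6
A^3[3,3] = (0)(-1) + (2)(2) + (6)(2) = 16
A^3 = 
  [  1,  -6, -15]
  [  0,   4,  12]
  [  0,   6,  16]

Therefore
A^3 = 
  [  1,  -6, -15]
  [  0,   4,  12]
  [  0,   6,  16]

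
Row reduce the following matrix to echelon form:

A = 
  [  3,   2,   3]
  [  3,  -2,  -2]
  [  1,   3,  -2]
Row operations:
R2 → R2 - (1)·R1
R3 → R3 - (1/3)·R1
R3 → R3 + (7/12)·R2

Resulting echelon form:
REF = 
  [     3,      2,      3]
  [     0,     -4,     -5]
  [     0,      0, -71/12]

Rank = 3 (number of non-zero pivot rows).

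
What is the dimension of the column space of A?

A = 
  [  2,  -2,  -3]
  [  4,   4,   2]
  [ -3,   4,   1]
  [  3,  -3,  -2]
Row reduce:
R2 → R2 - (2)·R1
R3 → R3 + (3/2)·R1
R4 → R4 - (3/2)·R1
R3 → R3 - (1/8)·R2
R4 → R4 + (5/9)·R3
REF = 
  [   2,   -2,   -3]
  [   0,    8,    8]
  [   0,    0, -9/2]
  [   0,    0,    0]
Pivot columns: 1, 2, 3 → 3 pivots.
dim(Col(A)) = number of pivot columns = 3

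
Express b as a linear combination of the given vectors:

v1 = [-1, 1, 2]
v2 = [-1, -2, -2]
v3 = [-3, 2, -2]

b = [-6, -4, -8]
c1 = 0, c2 = 3, c3 = 1

b = 0·v1 + 3·v2 + 1·v3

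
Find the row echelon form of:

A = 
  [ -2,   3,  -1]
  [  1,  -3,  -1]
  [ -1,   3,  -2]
Row operations:
R2 → R2 + (1/2)·R1
R3 → R3 - (1/2)·R1
R3 → R3 + (1)·R2

Resulting echelon form:
REF = 
  [  -2,    3,   -1]
  [   0, -3/2, -3/2]
  [   0,    0,   -3]

Rank = 3 (number of non-zero pivot rows).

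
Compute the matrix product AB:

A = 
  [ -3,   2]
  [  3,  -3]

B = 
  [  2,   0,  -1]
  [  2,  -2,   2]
AB = 
  [ -2,  -4,   7]
  [  0,   6,  -9]

A is 2×2 and B is 2×3, so AB is 2×3. Each entry is (row of A)·(column of B):
AB[1,1] = (-3)(2) + (2)(2) = -2
AB[1,2] = (-3)(0) + (2)(-2) = -4
AB[1,3] = (-3)(-1) + (2)(2) = 7
AB[2,1] = (3)(2) + (-3)(2) = 0
AB[2,2] = (3)(0) + (-3)(-2) = 6
AB[2,3] = (3)(-1) + (-3)(2) = -9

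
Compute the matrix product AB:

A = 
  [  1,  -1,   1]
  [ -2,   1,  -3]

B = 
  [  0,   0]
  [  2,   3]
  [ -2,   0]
AB = 
  [ -4,  -3]
  [  8,   3]

A is 2×3 and B is 3×2, so AB is 2×2. Each entry is (row of A)·(column of B):
AB[1,1] = (1)(0) + (-1)(2) + (1)(-2) = -4
AB[1,2] = (1)(0) + (-1)(3) + (1)(0) = -3
AB[2,1] = (-2)(0) + (1)(2) + (-3)(-2) = 8
AB[2,2] = (-2)(0) + (1)(3) + (-3)(0) = 3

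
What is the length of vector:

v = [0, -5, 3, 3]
6.557

||v||₂ = √((0)² + (-5)² + (3)² + (3)²) = √43 = 6.557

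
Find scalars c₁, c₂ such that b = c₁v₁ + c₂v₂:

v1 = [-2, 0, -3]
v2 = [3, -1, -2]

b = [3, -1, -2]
c1 = 0, c2 = 1

b = 0·v1 + 1·v2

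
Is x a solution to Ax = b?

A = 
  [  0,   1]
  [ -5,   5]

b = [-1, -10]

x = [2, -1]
No

Ax = [-1, -15] ≠ b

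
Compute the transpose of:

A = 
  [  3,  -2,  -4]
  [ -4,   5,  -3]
Aᵀ = 
  [  3,  -4]
  [ -2,   5]
  [ -4,  -3]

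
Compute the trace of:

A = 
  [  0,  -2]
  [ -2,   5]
5

tr(A) = 0 + 5 = 5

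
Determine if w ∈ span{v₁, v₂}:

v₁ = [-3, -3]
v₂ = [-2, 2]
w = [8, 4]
Yes

Form the augmented matrix and row-reduce:
[v₁|v₂|w] = 
  [ -3,  -2,   8]
  [ -3,   2,   4]
R2 → R2 - (1)·R1
REF = 
  [ -3,  -2,   8]
  [  0,   4,  -4]

No row of the form [0 0 | nonzero], so the system is consistent. Back-substitution gives c₁ = -2, c₂ = -1: w = (-2)·v₁ + (-1)·v₂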